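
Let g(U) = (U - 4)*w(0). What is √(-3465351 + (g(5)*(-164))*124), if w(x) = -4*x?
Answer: 3*I*√385039 ≈ 1861.5*I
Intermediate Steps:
g(U) = 0 (g(U) = (U - 4)*(-4*0) = (-4 + U)*0 = 0)
√(-3465351 + (g(5)*(-164))*124) = √(-3465351 + (0*(-164))*124) = √(-3465351 + 0*124) = √(-3465351 + 0) = √(-3465351) = 3*I*√385039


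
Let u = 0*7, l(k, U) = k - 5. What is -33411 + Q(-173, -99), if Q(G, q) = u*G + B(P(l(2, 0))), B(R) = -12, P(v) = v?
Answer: -33423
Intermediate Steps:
l(k, U) = -5 + k
u = 0
Q(G, q) = -12 (Q(G, q) = 0*G - 12 = 0 - 12 = -12)
-33411 + Q(-173, -99) = -33411 - 12 = -33423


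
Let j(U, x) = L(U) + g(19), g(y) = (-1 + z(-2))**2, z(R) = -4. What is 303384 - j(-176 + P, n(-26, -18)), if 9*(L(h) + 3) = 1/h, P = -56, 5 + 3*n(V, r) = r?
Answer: 633419857/2088 ≈ 3.0336e+5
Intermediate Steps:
n(V, r) = -5/3 + r/3
g(y) = 25 (g(y) = (-1 - 4)**2 = (-5)**2 = 25)
L(h) = -3 + 1/(9*h) (L(h) = -3 + (1/h)/9 = -3 + 1/(9*h))
j(U, x) = 22 + 1/(9*U) (j(U, x) = (-3 + 1/(9*U)) + 25 = 22 + 1/(9*U))
303384 - j(-176 + P, n(-26, -18)) = 303384 - (22 + 1/(9*(-176 - 56))) = 303384 - (22 + (1/9)/(-232)) = 303384 - (22 + (1/9)*(-1/232)) = 303384 - (22 - 1/2088) = 303384 - 1*45935/2088 = 303384 - 45935/2088 = 633419857/2088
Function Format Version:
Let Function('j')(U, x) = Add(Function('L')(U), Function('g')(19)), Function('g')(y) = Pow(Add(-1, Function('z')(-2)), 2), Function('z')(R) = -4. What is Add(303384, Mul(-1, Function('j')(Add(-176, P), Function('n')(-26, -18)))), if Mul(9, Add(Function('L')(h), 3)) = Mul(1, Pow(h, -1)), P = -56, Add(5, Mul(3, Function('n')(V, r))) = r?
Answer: Rational(633419857, 2088) ≈ 3.0336e+5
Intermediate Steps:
Function('n')(V, r) = Add(Rational(-5, 3), Mul(Rational(1, 3), r))
Function('g')(y) = 25 (Function('g')(y) = Pow(Add(-1, -4), 2) = Pow(-5, 2) = 25)
Function('L')(h) = Add(-3, Mul(Rational(1, 9), Pow(h, -1))) (Function('L')(h) = Add(-3, Mul(Rational(1, 9), Mul(1, Pow(h, -1)))) = Add(-3, Mul(Rational(1, 9), Pow(h, -1))))
Function('j')(U, x) = Add(22, Mul(Rational(1, 9), Pow(U, -1))) (Function('j')(U, x) = Add(Add(-3, Mul(Rational(1, 9), Pow(U, -1))), 25) = Add(22, Mul(Rational(1, 9), Pow(U, -1))))
Add(303384, Mul(-1, Function('j')(Add(-176, P), Function('n')(-26, -18)))) = Add(303384, Mul(-1, Add(22, Mul(Rational(1, 9), Pow(Add(-176, -56), -1))))) = Add(303384, Mul(-1, Add(22, Mul(Rational(1, 9), Pow(-232, -1))))) = Add(303384, Mul(-1, Add(22, Mul(Rational(1, 9), Rational(-1, 232))))) = Add(303384, Mul(-1, Add(22, Rational(-1, 2088)))) = Add(303384, Mul(-1, Rational(45935, 2088))) = Add(303384, Rational(-45935, 2088)) = Rational(633419857, 2088)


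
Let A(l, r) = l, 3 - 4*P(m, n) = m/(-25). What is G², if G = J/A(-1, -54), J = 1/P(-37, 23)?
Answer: 2500/361 ≈ 6.9252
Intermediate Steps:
P(m, n) = ¾ + m/100 (P(m, n) = ¾ - m/(4*(-25)) = ¾ - m*(-1)/(4*25) = ¾ - (-1)*m/100 = ¾ + m/100)
J = 50/19 (J = 1/(¾ + (1/100)*(-37)) = 1/(¾ - 37/100) = 1/(19/50) = 50/19 ≈ 2.6316)
G = -50/19 (G = (50/19)/(-1) = (50/19)*(-1) = -50/19 ≈ -2.6316)
G² = (-50/19)² = 2500/361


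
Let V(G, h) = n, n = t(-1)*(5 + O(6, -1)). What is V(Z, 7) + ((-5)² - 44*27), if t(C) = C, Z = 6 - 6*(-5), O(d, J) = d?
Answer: -1174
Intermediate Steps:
Z = 36 (Z = 6 + 30 = 36)
n = -11 (n = -(5 + 6) = -1*11 = -11)
V(G, h) = -11
V(Z, 7) + ((-5)² - 44*27) = -11 + ((-5)² - 44*27) = -11 + (25 - 1188) = -11 - 1163 = -1174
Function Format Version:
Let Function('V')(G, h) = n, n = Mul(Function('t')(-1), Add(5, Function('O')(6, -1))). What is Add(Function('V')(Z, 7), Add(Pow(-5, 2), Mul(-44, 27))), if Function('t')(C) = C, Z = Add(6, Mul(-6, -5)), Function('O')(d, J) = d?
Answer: -1174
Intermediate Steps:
Z = 36 (Z = Add(6, 30) = 36)
n = -11 (n = Mul(-1, Add(5, 6)) = Mul(-1, 11) = -11)
Function('V')(G, h) = -11
Add(Function('V')(Z, 7), Add(Pow(-5, 2), Mul(-44, 27))) = Add(-11, Add(Pow(-5, 2), Mul(-44, 27))) = Add(-11, Add(25, -1188)) = Add(-11, -1163) = -1174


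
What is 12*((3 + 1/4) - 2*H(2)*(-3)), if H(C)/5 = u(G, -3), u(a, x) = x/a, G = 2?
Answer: -501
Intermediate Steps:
H(C) = -15/2 (H(C) = 5*(-3/2) = -15/2)
12*((3 + 1/4) - 2*H(2)*(-3)) = 12*((3 + 1/4) - 2*(-15/2)*(-3)) = 12*((3 + 1/4) + 15*(-3)) = 12*(13/4 - 45) = 12*(-167/4) = -501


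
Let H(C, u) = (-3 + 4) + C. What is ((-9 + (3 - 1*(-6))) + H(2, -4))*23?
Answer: 69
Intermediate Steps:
H(C, u) = 1 + C
((-9 + (3 - 1*(-6))) + H(2, -4))*23 = ((-9 + (3 - 1*(-6))) + (1 + 2))*23 = ((-9 + (3 + 6)) + 3)*23 = ((-9 + 9) + 3)*23 = (0 + 3)*23 = 3*23 = 69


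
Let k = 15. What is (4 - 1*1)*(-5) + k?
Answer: 0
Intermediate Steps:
(4 - 1*1)*(-5) + k = (4 - 1*1)*(-5) + 15 = (4 - 1)*(-5) + 15 = 3*(-5) + 15 = -15 + 15 = 0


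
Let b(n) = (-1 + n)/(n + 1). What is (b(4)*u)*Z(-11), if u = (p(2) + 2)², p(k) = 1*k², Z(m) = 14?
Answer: 1512/5 ≈ 302.40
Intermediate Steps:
p(k) = k²
b(n) = (-1 + n)/(1 + n)
u = 36 (u = (2² + 2)² = (4 + 2)² = 6² = 36)
(b(4)*u)*Z(-11) = (((-1 + 4)/(1 + 4))*36)*14 = ((3/5)*36)*14 = (((⅕)*3)*36)*14 = ((⅗)*36)*14 = (108/5)*14 = 1512/5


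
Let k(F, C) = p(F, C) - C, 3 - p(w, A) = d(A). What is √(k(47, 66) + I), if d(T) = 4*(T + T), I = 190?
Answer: I*√401 ≈ 20.025*I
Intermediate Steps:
d(T) = 8*T (d(T) = 4*(2*T) = 8*T)
p(w, A) = 3 - 8*A
k(F, C) = 3 - 9*C (k(F, C) = (3 - 8*C) - C = 3 - 9*C)
√(k(47, 66) + I) = √((3 - 9*66) + 190) = √((3 - 594) + 190) = √(-591 + 190) = √(-401) = I*√401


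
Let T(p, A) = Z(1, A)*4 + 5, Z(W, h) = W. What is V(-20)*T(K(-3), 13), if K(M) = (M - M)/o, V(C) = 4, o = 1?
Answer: 36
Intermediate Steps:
K(M) = 0 (K(M) = (M - M)/1 = 0*1 = 0)
T(p, A) = 9 (T(p, A) = 1*4 + 5 = 4 + 5 = 9)
V(-20)*T(K(-3), 13) = 4*9 = 36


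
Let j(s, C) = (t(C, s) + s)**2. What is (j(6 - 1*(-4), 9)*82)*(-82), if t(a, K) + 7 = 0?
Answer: -60516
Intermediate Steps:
t(a, K) = -7 (t(a, K) = -7 + 0 = -7)
j(s, C) = (-7 + s)**2
(j(6 - 1*(-4), 9)*82)*(-82) = ((-7 + (6 - 1*(-4)))**2*82)*(-82) = ((-7 + (6 + 4))**2*82)*(-82) = ((-7 + 10)**2*82)*(-82) = (3**2*82)*(-82) = (9*82)*(-82) = 738*(-82) = -60516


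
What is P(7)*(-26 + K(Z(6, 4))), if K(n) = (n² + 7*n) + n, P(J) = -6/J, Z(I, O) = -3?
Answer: 246/7 ≈ 35.143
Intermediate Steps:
K(n) = n² + 8*n
P(7)*(-26 + K(Z(6, 4))) = (-6/7)*(-26 - 3*(8 - 3)) = (-6*⅐)*(-26 - 3*5) = -6*(-26 - 15)/7 = -6/7*(-41) = 246/7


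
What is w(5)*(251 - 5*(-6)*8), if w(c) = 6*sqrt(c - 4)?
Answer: 2946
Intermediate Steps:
w(c) = 6*sqrt(-4 + c)
w(5)*(251 - 5*(-6)*8) = (6*sqrt(-4 + 5))*(251 - 5*(-6)*8) = (6*sqrt(1))*(251 + 30*8) = (6*1)*(251 + 240) = 6*491 = 2946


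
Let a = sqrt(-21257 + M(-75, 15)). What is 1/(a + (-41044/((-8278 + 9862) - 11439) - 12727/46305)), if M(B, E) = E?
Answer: 4938575052285/26987561773753099 - 1269576830025*I*sqrt(21242)/26987561773753099 ≈ 0.00018299 - 0.0068564*I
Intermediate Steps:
a = I*sqrt(21242) (a = sqrt(-21257 + 15) = sqrt(-21242) = I*sqrt(21242) ≈ 145.75*I)
1/(a + (-41044/((-8278 + 9862) - 11439) - 12727/46305)) = 1/(I*sqrt(21242) + (-41044/((-8278 + 9862) - 11439) - 12727/46305)) = 1/(I*sqrt(21242) + (-41044/(1584 - 11439) - 12727*1/46305)) = 1/(I*sqrt(21242) + (-41044/(-9855) - 12727/46305)) = 1/(I*sqrt(21242) + (-41044*(-1/9855) - 12727/46305)) = 1/(I*sqrt(21242) + (41044/9855 - 12727/46305)) = 1/(I*sqrt(21242) + 4383007/1126755) = 1/(4383007/1126755 + I*sqrt(21242))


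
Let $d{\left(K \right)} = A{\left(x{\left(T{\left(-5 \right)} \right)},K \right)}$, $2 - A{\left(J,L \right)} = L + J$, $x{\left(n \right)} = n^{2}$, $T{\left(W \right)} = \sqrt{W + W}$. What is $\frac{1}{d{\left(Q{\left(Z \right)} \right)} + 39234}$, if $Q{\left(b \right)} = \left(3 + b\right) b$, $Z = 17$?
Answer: $\frac{1}{38906} \approx 2.5703 \cdot 10^{-5}$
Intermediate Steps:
$T{\left(W \right)} = \sqrt{2} \sqrt{W}$ ($T{\left(W \right)} = \sqrt{2 W} = \sqrt{2} \sqrt{W}$)
$A{\left(J,L \right)} = 2 - J - L$ ($A{\left(J,L \right)} = 2 - \left(L + J\right) = 2 - \left(J + L\right) = 2 - J - L$)
$Q{\left(b \right)} = b \left(3 + b\right)$
$d{\left(K \right)} = 12 - K$ ($d{\left(K \right)} = 2 - \left(\sqrt{2} \sqrt{-5}\right)^{2} - K = 2 - \left(\sqrt{2} i \sqrt{5}\right)^{2} - K = 2 - \left(i \sqrt{10}\right)^{2} - K = 2 - -10 - K = 2 + 10 - K = 12 - K$)
$\frac{1}{d{\left(Q{\left(Z \right)} \right)} + 39234} = \frac{1}{\left(12 - 17 \left(3 + 17\right)\right) + 39234} = \frac{1}{\left(12 - 17 \cdot 20\right) + 39234} = \frac{1}{\left(12 - 340\right) + 39234} = \frac{1}{-328 + 39234} = \frac{1}{38906}$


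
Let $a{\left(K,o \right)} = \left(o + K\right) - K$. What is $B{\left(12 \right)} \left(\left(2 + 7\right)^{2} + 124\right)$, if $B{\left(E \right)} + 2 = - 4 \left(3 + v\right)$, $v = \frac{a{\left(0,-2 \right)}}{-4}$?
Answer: $-3280$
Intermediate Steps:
$a{\left(K,o \right)} = o$ ($a{\left(K,o \right)} = \left(K + o\right) - K = o$)
$v = \frac{1}{2}$ ($v = - \frac{2}{-4} = \left(-2\right) \left(- \frac{1}{4}\right) = \frac{1}{2} \approx 0.5$)
$B{\left(E \right)} = -16$ ($B{\left(E \right)} = -2 - 4 \left(3 + \frac{1}{2}\right) = -2 - 14 = -16$)
$B{\left(12 \right)} \left(\left(2 + 7\right)^{2} + 124\right) = - 16 \left(\left(2 + 7\right)^{2} + 124\right) = - 16 \left(9^{2} + 124\right) = - 16 \left(81 + 124\right) = \left(-16\right) 205 = -3280$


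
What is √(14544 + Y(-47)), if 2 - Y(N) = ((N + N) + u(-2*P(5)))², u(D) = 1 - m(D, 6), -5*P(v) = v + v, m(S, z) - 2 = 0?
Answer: √5521 ≈ 74.303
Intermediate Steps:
m(S, z) = 2 (m(S, z) = 2 + 0 = 2)
P(v) = -2*v/5 (P(v) = -(v + v)/5 = -2*v/5)
u(D) = -1 (u(D) = 1 - 1*2 = 1 - 2 = -1)
Y(N) = 2 - (-1 + 2*N)² (Y(N) = 2 - ((N + N) - 1)² = 2 - (2*N - 1)² = 2 - (-1 + 2*N)²)
√(14544 + Y(-47)) = √(14544 + (2 - (-1 + 2*(-47))²)) = √(14544 + (2 - (-1 - 94)²)) = √(14544 + (2 - 1*(-95)²)) = √(14544 + (2 - 1*9025)) = √(14544 + (2 - 9025)) = √(14544 - 9023) = √5521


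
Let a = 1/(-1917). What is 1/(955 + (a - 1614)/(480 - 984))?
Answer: 966168/925784479 ≈ 0.0010436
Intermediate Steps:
a = -1/1917 ≈ -0.00052165
1/(955 + (a - 1614)/(480 - 984)) = 1/(955 + (-1/1917 - 1614)/(480 - 984)) = 1/(955 - 3094039/1917/(-504)) = 1/(955 - 3094039/1917*(-1/504)) = 1/(955 + 3094039/966168) = 1/(925784479/966168) = 966168/925784479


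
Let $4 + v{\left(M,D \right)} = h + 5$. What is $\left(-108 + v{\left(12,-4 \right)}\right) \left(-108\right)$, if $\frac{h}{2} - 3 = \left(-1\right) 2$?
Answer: $11340$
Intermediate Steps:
$h = 2$ ($h = 6 + 2 \left(\left(-1\right) 2\right) = 6 + 2 \left(-2\right) = 6 - 4 = 2$)
$v{\left(M,D \right)} = 3$ ($v{\left(M,D \right)} = -4 + \left(2 + 5\right) = -4 + 7 = 3$)
$\left(-108 + v{\left(12,-4 \right)}\right) \left(-108\right) = \left(-108 + 3\right) \left(-108\right) = \left(-105\right) \left(-108\right) = 11340$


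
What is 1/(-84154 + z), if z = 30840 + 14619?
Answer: -1/38695 ≈ -2.5843e-5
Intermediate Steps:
z = 45459
1/(-84154 + z) = 1/(-84154 + 45459) = 1/(-38695) = -1/38695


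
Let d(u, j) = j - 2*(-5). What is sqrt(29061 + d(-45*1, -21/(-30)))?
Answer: 7*sqrt(59330)/10 ≈ 170.50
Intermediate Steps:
d(u, j) = 10 + j (d(u, j) = j + 10 = 10 + j)
sqrt(29061 + d(-45*1, -21/(-30))) = sqrt(29061 + (10 - 21/(-30))) = sqrt(29061 + (10 - 21*(-1/30))) = sqrt(29061 + (10 + 7/10)) = sqrt(29061 + 107/10) = sqrt(290717/10) = 7*sqrt(59330)/10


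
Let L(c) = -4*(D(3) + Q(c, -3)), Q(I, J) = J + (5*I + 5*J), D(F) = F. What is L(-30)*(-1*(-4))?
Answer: 2640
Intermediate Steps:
Q(I, J) = 5*I + 6*J
L(c) = 60 - 20*c (L(c) = -4*(3 + (5*c + 6*(-3))) = -4*(3 + (5*c - 18)) = -4*(3 + (-18 + 5*c)) = -4*(-15 + 5*c) = 60 - 20*c)
L(-30)*(-1*(-4)) = (60 - 20*(-30))*(-1*(-4)) = (60 + 600)*4 = 660*4 = 2640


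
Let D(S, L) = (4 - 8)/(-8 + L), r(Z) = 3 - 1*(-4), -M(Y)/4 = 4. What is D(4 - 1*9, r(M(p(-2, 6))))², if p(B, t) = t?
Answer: 16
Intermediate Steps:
M(Y) = -16 (M(Y) = -4*4 = -16)
r(Z) = 7 (r(Z) = 3 + 4 = 7)
D(S, L) = -4/(-8 + L)
D(4 - 1*9, r(M(p(-2, 6))))² = (-4/(-8 + 7))² = (-4/(-1))² = (-4*(-1))² = 4² = 16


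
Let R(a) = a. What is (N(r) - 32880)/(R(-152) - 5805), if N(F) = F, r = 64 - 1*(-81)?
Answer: 32735/5957 ≈ 5.4952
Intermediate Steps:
r = 145 (r = 64 + 81 = 145)
(N(r) - 32880)/(R(-152) - 5805) = (145 - 32880)/(-152 - 5805) = -32735/(-5957) = -32735*(-1/5957) = 32735/5957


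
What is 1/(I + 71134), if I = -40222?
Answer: 1/30912 ≈ 3.2350e-5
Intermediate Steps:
1/(I + 71134) = 1/(-40222 + 71134) = 1/30912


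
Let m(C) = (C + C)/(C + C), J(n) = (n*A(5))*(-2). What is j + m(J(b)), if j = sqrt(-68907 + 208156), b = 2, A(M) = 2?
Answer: 1 + sqrt(139249) ≈ 374.16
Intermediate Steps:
J(n) = -4*n (J(n) = (n*2)*(-2) = (2*n)*(-2) = -4*n)
j = sqrt(139249) ≈ 373.16
m(C) = 1 (m(C) = (2*C)/((2*C)) = (2*C)*(1/(2*C)) = 1)
j + m(J(b)) = sqrt(139249) + 1 = 1 + sqrt(139249)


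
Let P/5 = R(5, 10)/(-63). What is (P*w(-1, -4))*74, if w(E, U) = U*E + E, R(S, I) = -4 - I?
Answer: 740/3 ≈ 246.67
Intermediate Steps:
w(E, U) = E + E*U (w(E, U) = E*U + E = E + E*U)
P = 10/9 (P = 5*((-4 - 1*10)/(-63)) = 5*((-4 - 10)*(-1/63)) = 5*(-14*(-1/63)) = 5*(2/9) = 10/9 ≈ 1.1111)
(P*w(-1, -4))*74 = (10*(-(1 - 4))/9)*74 = (10*(-1*(-3))/9)*74 = ((10/9)*3)*74 = (10/3)*74 = 740/3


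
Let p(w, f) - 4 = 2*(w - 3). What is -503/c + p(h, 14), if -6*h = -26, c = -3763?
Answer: 76769/11289 ≈ 6.8003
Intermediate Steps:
h = 13/3 (h = -⅙*(-26) = 13/3 ≈ 4.3333)
p(w, f) = -2 + 2*w (p(w, f) = 4 + 2*(w - 3) = 4 + 2*(-3 + w) = 4 + (-6 + 2*w) = -2 + 2*w)
-503/c + p(h, 14) = -503/(-3763) + (-2 + 2*(13/3)) = -503*(-1/3763) + (-2 + 26/3) = 503/3763 + 20/3 = 76769/11289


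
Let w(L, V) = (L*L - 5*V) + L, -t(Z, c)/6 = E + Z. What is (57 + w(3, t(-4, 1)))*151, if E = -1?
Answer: -12231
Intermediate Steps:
t(Z, c) = 6 - 6*Z (t(Z, c) = -6*(-1 + Z) = 6 - 6*Z)
w(L, V) = L + L**2 - 5*V (w(L, V) = (L**2 - 5*V) + L = L + L**2 - 5*V)
(57 + w(3, t(-4, 1)))*151 = (57 + (3 + 3**2 - 5*(6 - 6*(-4))))*151 = (57 + (3 + 9 - 5*(6 + 24)))*151 = (57 + (3 + 9 - 5*30))*151 = (57 + (3 + 9 - 150))*151 = (57 - 138)*151 = -81*151 = -12231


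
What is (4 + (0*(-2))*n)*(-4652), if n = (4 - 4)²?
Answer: -18608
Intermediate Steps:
n = 0 (n = 0² = 0)
(4 + (0*(-2))*n)*(-4652) = (4 + (0*(-2))*0)*(-4652) = (4 + 0*0)*(-4652) = (4 + 0)*(-4652) = 4*(-4652) = -18608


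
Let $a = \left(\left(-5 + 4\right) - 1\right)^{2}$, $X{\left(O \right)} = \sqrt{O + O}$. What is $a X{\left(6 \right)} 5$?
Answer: $40 \sqrt{3} \approx 69.282$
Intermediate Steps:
$X{\left(O \right)} = \sqrt{2} \sqrt{O}$ ($X{\left(O \right)} = \sqrt{2 O} = \sqrt{2} \sqrt{O}$)
$a = 4$ ($a = \left(-1 - 1\right)^{2} = \left(-2\right)^{2} = 4$)
$a X{\left(6 \right)} 5 = 4 \sqrt{2} \sqrt{6} \cdot 5 = 4 \cdot 2 \sqrt{3} \cdot 5 = 8 \sqrt{3} \cdot 5 = 40 \sqrt{3}$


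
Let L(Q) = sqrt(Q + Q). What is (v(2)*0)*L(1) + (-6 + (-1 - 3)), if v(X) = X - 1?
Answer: -10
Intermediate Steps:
L(Q) = sqrt(2)*sqrt(Q) (L(Q) = sqrt(2*Q) = sqrt(2)*sqrt(Q))
v(X) = -1 + X
(v(2)*0)*L(1) + (-6 + (-1 - 3)) = ((-1 + 2)*0)*(sqrt(2)*sqrt(1)) + (-6 + (-1 - 3)) = (1*0)*(sqrt(2)*1) + (-6 - 4) = 0*sqrt(2) - 10 = 0 - 10 = -10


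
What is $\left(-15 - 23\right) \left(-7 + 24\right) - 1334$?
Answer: $-1980$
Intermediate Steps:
$\left(-15 - 23\right) \left(-7 + 24\right) - 1334 = \left(-38\right) 17 - 1334 = -646 - 1334 = -1980$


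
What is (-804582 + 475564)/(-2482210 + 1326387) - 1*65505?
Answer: -75711856597/1155823 ≈ -65505.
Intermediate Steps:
(-804582 + 475564)/(-2482210 + 1326387) - 1*65505 = -329018/(-1155823) - 65505 = -329018*(-1/1155823) - 65505 = 329018/1155823 - 65505 = -75711856597/1155823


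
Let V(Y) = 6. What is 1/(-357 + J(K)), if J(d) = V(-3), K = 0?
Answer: -1/351 ≈ -0.0028490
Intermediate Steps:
J(d) = 6
1/(-357 + J(K)) = 1/(-357 + 6) = 1/(-351) = -1/351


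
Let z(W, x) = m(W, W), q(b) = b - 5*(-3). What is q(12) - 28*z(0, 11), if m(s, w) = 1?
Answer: -1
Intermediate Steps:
q(b) = 15 + b (q(b) = b + 15 = 15 + b)
z(W, x) = 1
q(12) - 28*z(0, 11) = (15 + 12) - 28*1 = 27 - 28 = -1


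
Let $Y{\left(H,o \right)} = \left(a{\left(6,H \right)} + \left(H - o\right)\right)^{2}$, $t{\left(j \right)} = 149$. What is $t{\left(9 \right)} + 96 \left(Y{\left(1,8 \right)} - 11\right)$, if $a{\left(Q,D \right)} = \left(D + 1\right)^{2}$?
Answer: $-43$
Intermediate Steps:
$a{\left(Q,D \right)} = \left(1 + D\right)^{2}$
$Y{\left(H,o \right)} = \left(H + \left(1 + H\right)^{2} - o\right)^{2}$ ($Y{\left(H,o \right)} = \left(\left(1 + H\right)^{2} + \left(H - o\right)\right)^{2} = \left(H + \left(1 + H\right)^{2} - o\right)^{2}$)
$t{\left(9 \right)} + 96 \left(Y{\left(1,8 \right)} - 11\right) = 149 + 96 \left(\left(1 + \left(1 + 1\right)^{2} - 8\right)^{2} - 11\right) = 149 + 96 \left(\left(1 + 2^{2} - 8\right)^{2} - 11\right) = 149 + 96 \left(\left(1 + 4 - 8\right)^{2} - 11\right) = 149 + 96 \left(\left(-3\right)^{2} - 11\right) = 149 + 96 \left(9 - 11\right) = 149 + 96 \left(-2\right) = 149 - 192 = -43$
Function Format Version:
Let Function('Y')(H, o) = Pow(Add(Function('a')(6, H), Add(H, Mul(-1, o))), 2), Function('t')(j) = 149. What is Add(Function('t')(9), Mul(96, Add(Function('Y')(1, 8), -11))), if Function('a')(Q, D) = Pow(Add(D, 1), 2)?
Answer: -43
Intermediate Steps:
Function('a')(Q, D) = Pow(Add(1, D), 2)
Function('Y')(H, o) = Pow(Add(H, Pow(Add(1, H), 2), Mul(-1, o)), 2) (Function('Y')(H, o) = Pow(Add(Pow(Add(1, H), 2), Add(H, Mul(-1, o))), 2) = Pow(Add(H, Pow(Add(1, H), 2), Mul(-1, o)), 2))
Add(Function('t')(9), Mul(96, Add(Function('Y')(1, 8), -11))) = Add(149, Mul(96, Add(Pow(Add(1, Pow(Add(1, 1), 2), Mul(-1, 8)), 2), -11))) = Add(149, Mul(96, Add(Pow(Add(1, Pow(2, 2), -8), 2), -11))) = Add(149, Mul(96, Add(Pow(Add(1, 4, -8), 2), -11))) = Add(149, Mul(96, Add(Pow(-3, 2), -11))) = Add(149, Mul(96, Add(9, -11))) = Add(149, Mul(96, -2)) = Add(149, -192) = -43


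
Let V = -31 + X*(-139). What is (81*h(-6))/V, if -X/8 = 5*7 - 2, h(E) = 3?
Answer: 243/36665 ≈ 0.0066276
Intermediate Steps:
X = -264 (X = -8*(5*7 - 2) = -8*(35 - 2) = -8*33 = -264)
V = 36665 (V = -31 - 264*(-139) = -31 + 36696 = 36665)
(81*h(-6))/V = (81*3)/36665 = 243*(1/36665) = 243/36665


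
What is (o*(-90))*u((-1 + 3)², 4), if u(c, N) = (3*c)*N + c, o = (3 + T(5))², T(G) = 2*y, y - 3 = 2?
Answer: -790920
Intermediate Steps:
y = 5 (y = 3 + 2 = 5)
T(G) = 10 (T(G) = 2*5 = 10)
o = 169 (o = (3 + 10)² = 13² = 169)
u(c, N) = c + 3*N*c (u(c, N) = 3*N*c + c = c + 3*N*c)
(o*(-90))*u((-1 + 3)², 4) = (169*(-90))*((-1 + 3)²*(1 + 3*4)) = -15210*2²*(1 + 12) = -60840*13 = -15210*52 = -790920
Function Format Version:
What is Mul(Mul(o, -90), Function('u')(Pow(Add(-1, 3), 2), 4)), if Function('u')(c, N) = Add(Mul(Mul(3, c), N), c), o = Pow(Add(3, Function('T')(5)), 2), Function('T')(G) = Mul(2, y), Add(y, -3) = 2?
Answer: -790920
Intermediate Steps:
y = 5 (y = Add(3, 2) = 5)
Function('T')(G) = 10 (Function('T')(G) = Mul(2, 5) = 10)
o = 169 (o = Pow(Add(3, 10), 2) = Pow(13, 2) = 169)
Function('u')(c, N) = Add(c, Mul(3, N, c)) (Function('u')(c, N) = Add(Mul(3, N, c), c) = Add(c, Mul(3, N, c)))
Mul(Mul(o, -90), Function('u')(Pow(Add(-1, 3), 2), 4)) = Mul(Mul(169, -90), Mul(Pow(Add(-1, 3), 2), Add(1, Mul(3, 4)))) = Mul(-15210, Mul(Pow(2, 2), Add(1, 12))) = Mul(-15210, Mul(4, 13)) = Mul(-15210, 52) = -790920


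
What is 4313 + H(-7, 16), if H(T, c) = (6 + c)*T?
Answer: 4159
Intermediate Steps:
H(T, c) = T*(6 + c)
4313 + H(-7, 16) = 4313 - 7*(6 + 16) = 4313 - 7*22 = 4313 - 154 = 4159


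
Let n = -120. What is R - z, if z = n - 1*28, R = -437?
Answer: -289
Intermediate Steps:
z = -148 (z = -120 - 1*28 = -120 - 28 = -148)
R - z = -437 - 1*(-148) = -437 + 148 = -289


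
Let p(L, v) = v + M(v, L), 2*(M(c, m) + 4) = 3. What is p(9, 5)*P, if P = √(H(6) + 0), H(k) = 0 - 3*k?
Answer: 15*I*√2/2 ≈ 10.607*I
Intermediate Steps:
M(c, m) = -5/2 (M(c, m) = -4 + (½)*3 = -4 + 3/2 = -5/2)
p(L, v) = -5/2 + v (p(L, v) = v - 5/2 = -5/2 + v)
H(k) = -3*k
P = 3*I*√2 (P = √(-3*6 + 0) = √(-18 + 0) = √(-18) = 3*I*√2 ≈ 4.2426*I)
p(9, 5)*P = (-5/2 + 5)*(3*I*√2) = 5*(3*I*√2)/2 = 15*I*√2/2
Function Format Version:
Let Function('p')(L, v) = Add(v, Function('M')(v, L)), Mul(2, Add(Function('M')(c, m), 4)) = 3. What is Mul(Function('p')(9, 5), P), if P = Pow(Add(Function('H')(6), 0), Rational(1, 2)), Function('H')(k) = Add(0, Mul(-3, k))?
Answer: Mul(Rational(15, 2), I, Pow(2, Rational(1, 2))) ≈ Mul(10.607, I)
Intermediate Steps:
Function('M')(c, m) = Rational(-5, 2) (Function('M')(c, m) = Add(-4, Mul(Rational(1, 2), 3)) = Add(-4, Rational(3, 2)) = Rational(-5, 2))
Function('p')(L, v) = Add(Rational(-5, 2), v) (Function('p')(L, v) = Add(v, Rational(-5, 2)) = Add(Rational(-5, 2), v))
Function('H')(k) = Mul(-3, k)
P = Mul(3, I, Pow(2, Rational(1, 2))) (P = Pow(Add(Mul(-3, 6), 0), Rational(1, 2)) = Pow(Add(-18, 0), Rational(1, 2)) = Pow(-18, Rational(1, 2)) = Mul(3, I, Pow(2, Rational(1, 2))) ≈ Mul(4.2426, I))
Mul(Function('p')(9, 5), P) = Mul(Add(Rational(-5, 2), 5), Mul(3, I, Pow(2, Rational(1, 2)))) = Mul(Rational(5, 2), Mul(3, I, Pow(2, Rational(1, 2)))) = Mul(Rational(15, 2), I, Pow(2, Rational(1, 2)))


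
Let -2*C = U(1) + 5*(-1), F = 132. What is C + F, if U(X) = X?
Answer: 134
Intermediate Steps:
C = 2 (C = -(1 + 5*(-1))/2 = -(1 - 5)/2 = -1/2*(-4) = 2)
C + F = 2 + 132 = 134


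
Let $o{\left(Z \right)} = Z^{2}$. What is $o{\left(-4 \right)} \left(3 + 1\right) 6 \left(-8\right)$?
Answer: $-3072$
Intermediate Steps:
$o{\left(-4 \right)} \left(3 + 1\right) 6 \left(-8\right) = \left(-4\right)^{2} \left(3 + 1\right) 6 \left(-8\right) = 16 \cdot 4 \cdot 6 \left(-8\right) = 16 \cdot 24 \left(-8\right) = 384 \left(-8\right) = -3072$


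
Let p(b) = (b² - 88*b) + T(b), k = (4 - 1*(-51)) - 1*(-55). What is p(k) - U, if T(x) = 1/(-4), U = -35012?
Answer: 149727/4 ≈ 37432.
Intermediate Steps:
T(x) = -¼
k = 110 (k = (4 + 51) + 55 = 55 + 55 = 110)
p(b) = -¼ + b² - 88*b (p(b) = (b² - 88*b) - ¼ = -¼ + b² - 88*b)
p(k) - U = (-¼ + 110² - 88*110) - 1*(-35012) = (-¼ + 12100 - 9680) + 35012 = 9679/4 + 35012 = 149727/4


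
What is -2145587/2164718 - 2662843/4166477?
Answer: -14703843060273/9019247758486 ≈ -1.6303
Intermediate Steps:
-2145587/2164718 - 2662843/4166477 = -14703843060273/9019247758486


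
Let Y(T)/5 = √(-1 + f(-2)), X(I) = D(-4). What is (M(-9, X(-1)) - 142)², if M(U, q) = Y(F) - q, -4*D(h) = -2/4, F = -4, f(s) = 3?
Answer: 1295969/64 - 5685*√2/4 ≈ 18240.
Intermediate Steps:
D(h) = ⅛ (D(h) = -(-1)/(2*4) = -¼*(-½) = ⅛)
X(I) = ⅛
Y(T) = 5*√2 (Y(T) = 5*√(-1 + 3) = 5*√2)
M(U, q) = -q + 5*√2 (M(U, q) = 5*√2 - q = -q + 5*√2)
(M(-9, X(-1)) - 142)² = ((-1*⅛ + 5*√2) - 142)² = ((-⅛ + 5*√2) - 142)² = (-1137/8 + 5*√2)²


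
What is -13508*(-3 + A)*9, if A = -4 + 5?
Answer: 243144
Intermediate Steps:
A = 1
-13508*(-3 + A)*9 = -13508*(-3 + 1)*9 = -(-27016)*9 = -13508*(-18) = 243144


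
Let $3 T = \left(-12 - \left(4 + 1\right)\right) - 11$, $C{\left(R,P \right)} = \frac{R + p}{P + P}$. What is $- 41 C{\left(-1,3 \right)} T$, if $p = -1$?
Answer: $- \frac{1148}{9} \approx -127.56$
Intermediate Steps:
$C{\left(R,P \right)} = \frac{-1 + R}{2 P}$ ($C{\left(R,P \right)} = \frac{R - 1}{P + P} = \frac{-1 + R}{2 P}$)
$T = - \frac{28}{3}$ ($T = \frac{\left(-12 - \left(4 + 1\right)\right) - 11}{3} = \frac{\left(-12 - 5\right) - 11}{3} = \frac{-17 - 11}{3} = \frac{1}{3} \left(-28\right) = - \frac{28}{3} \approx -9.3333$)
$- 41 C{\left(-1,3 \right)} T = - 41 \frac{-1 - 1}{2 \cdot 3} \left(- \frac{28}{3}\right) = - 41 \cdot \frac{1}{2} \cdot \frac{1}{3} \left(-2\right) \left(- \frac{28}{3}\right) = \left(-41\right) \left(- \frac{1}{3}\right) \left(- \frac{28}{3}\right) = \frac{41}{3} \left(- \frac{28}{3}\right) = - \frac{1148}{9}$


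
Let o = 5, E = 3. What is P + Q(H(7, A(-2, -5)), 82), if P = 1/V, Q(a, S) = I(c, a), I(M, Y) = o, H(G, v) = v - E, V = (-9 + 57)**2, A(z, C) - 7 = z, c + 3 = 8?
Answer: 11521/2304 ≈ 5.0004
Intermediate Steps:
c = 5 (c = -3 + 8 = 5)
A(z, C) = 7 + z
V = 2304 (V = 48**2 = 2304)
H(G, v) = -3 + v (H(G, v) = v - 1*3 = v - 3 = -3 + v)
I(M, Y) = 5
Q(a, S) = 5
P = 1/2304 ≈ 0.00043403
P + Q(H(7, A(-2, -5)), 82) = 1/2304 + 5 = 11521/2304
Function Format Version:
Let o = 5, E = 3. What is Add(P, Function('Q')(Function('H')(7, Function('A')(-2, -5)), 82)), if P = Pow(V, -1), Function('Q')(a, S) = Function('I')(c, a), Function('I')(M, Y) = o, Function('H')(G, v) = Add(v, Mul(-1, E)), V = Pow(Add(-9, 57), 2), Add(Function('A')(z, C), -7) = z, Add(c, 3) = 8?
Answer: Rational(11521, 2304) ≈ 5.0004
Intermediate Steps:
c = 5 (c = Add(-3, 8) = 5)
Function('A')(z, C) = Add(7, z)
V = 2304 (V = Pow(48, 2) = 2304)
Function('H')(G, v) = Add(-3, v) (Function('H')(G, v) = Add(v, Mul(-1, 3)) = Add(v, -3) = Add(-3, v))
Function('I')(M, Y) = 5
Function('Q')(a, S) = 5
P = Rational(1, 2304) (P = Pow(2304, -1) = Rational(1, 2304) ≈ 0.00043403)
Add(P, Function('Q')(Function('H')(7, Function('A')(-2, -5)), 82)) = Add(Rational(1, 2304), 5) = Rational(11521, 2304)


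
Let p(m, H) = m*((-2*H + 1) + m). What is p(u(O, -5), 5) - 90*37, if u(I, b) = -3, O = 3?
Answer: -3294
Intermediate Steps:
p(m, H) = m*(1 + m - 2*H) (p(m, H) = m*((1 - 2*H) + m) = m*(1 + m - 2*H))
p(u(O, -5), 5) - 90*37 = -3*(1 - 3 - 2*5) - 90*37 = -3*(1 - 3 - 10) - 3330 = -3*(-12) - 3330 = 36 - 3330 = -3294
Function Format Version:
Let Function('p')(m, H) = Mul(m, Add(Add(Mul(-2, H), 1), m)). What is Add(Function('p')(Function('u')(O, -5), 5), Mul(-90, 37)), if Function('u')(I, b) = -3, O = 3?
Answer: -3294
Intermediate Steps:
Function('p')(m, H) = Mul(m, Add(1, m, Mul(-2, H))) (Function('p')(m, H) = Mul(m, Add(Add(1, Mul(-2, H)), m)) = Mul(m, Add(1, m, Mul(-2, H))))
Add(Function('p')(Function('u')(O, -5), 5), Mul(-90, 37)) = Add(Mul(-3, Add(1, -3, Mul(-2, 5))), Mul(-90, 37)) = Add(Mul(-3, Add(1, -3, -10)), -3330) = Add(Mul(-3, -12), -3330) = Add(36, -3330) = -3294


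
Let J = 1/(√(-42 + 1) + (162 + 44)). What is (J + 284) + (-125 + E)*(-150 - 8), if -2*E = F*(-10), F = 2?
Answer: 783870764/42477 - I*√41/42477 ≈ 18454.0 - 0.00015074*I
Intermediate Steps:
E = 10 (E = -(-10) = -½*(-20) = 10)
J = 1/(206 + I*√41) (J = 1/(√(-41) + 206) = 1/(I*√41 + 206) = 1/(206 + I*√41) ≈ 0.0048497 - 0.00015074*I)
(J + 284) + (-125 + E)*(-150 - 8) = ((206/42477 - I*√41/42477) + 284) + (-125 + 10)*(-150 - 8) = (12063674/42477 - I*√41/42477) - 115*(-158) = (12063674/42477 - I*√41/42477) + 18170 = 783870764/42477 - I*√41/42477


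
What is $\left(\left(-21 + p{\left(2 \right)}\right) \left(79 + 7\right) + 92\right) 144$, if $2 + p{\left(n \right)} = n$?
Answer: $-246816$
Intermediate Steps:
$p{\left(n \right)} = -2 + n$
$\left(\left(-21 + p{\left(2 \right)}\right) \left(79 + 7\right) + 92\right) 144 = \left(\left(-21 + \left(-2 + 2\right)\right) \left(79 + 7\right) + 92\right) 144 = \left(\left(-21 + 0\right) 86 + 92\right) 144 = \left(\left(-21\right) 86 + 92\right) 144 = \left(-1806 + 92\right) 144 = \left(-1714\right) 144 = -246816$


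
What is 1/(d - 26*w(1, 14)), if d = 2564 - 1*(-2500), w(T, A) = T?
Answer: 1/5038 ≈ 0.00019849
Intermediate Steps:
d = 5064 (d = 2564 + 2500 = 5064)
1/(d - 26*w(1, 14)) = 1/(5064 - 26*1) = 1/(5064 - 26) = 1/5038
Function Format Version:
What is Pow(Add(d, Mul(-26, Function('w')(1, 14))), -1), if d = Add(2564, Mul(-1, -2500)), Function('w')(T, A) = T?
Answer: Rational(1, 5038) ≈ 0.00019849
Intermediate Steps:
d = 5064 (d = Add(2564, 2500) = 5064)
Pow(Add(d, Mul(-26, Function('w')(1, 14))), -1) = Pow(Add(5064, Mul(-26, 1)), -1) = Pow(Add(5064, -26), -1) = Pow(5038, -1) = Rational(1, 5038)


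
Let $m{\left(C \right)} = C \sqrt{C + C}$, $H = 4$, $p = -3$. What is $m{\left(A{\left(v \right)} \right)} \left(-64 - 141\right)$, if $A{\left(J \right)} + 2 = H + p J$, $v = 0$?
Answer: $-820$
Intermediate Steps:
$A{\left(J \right)} = 2 - 3 J$ ($A{\left(J \right)} = -2 - \left(-4 + 3 J\right) = 2 - 3 J$)
$m{\left(C \right)} = \sqrt{2} C^{\frac{3}{2}}$ ($m{\left(C \right)} = C \sqrt{2 C} = C \sqrt{2} \sqrt{C} = \sqrt{2} C^{\frac{3}{2}}$)
$m{\left(A{\left(v \right)} \right)} \left(-64 - 141\right) = \sqrt{2} \left(2 - 0\right)^{\frac{3}{2}} \left(-64 - 141\right) = \sqrt{2} \left(2 + 0\right)^{\frac{3}{2}} \left(-205\right) = \sqrt{2} \cdot 2^{\frac{3}{2}} \left(-205\right) = \sqrt{2} \cdot 2 \sqrt{2} \left(-205\right) = 4 \left(-205\right) = -820$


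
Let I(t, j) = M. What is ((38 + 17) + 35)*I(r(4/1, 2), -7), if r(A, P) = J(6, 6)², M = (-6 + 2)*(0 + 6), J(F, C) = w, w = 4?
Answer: -2160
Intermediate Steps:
J(F, C) = 4
M = -24 (M = -4*6 = -24)
r(A, P) = 16 (r(A, P) = 4² = 16)
I(t, j) = -24
((38 + 17) + 35)*I(r(4/1, 2), -7) = ((38 + 17) + 35)*(-24) = (55 + 35)*(-24) = 90*(-24) = -2160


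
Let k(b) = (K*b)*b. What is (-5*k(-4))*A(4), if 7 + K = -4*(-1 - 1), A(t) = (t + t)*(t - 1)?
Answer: -1920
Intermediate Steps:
A(t) = 2*t*(-1 + t) (A(t) = (2*t)*(-1 + t) = 2*t*(-1 + t))
K = 1 (K = -7 - 4*(-1 - 1) = -7 - 4*(-2) = -7 + 8 = 1)
k(b) = b**2 (k(b) = (1*b)*b = b*b = b**2)
(-5*k(-4))*A(4) = (-5*(-4)**2)*(2*4*(-1 + 4)) = (-5*16)*(2*4*3) = -80*24 = -1920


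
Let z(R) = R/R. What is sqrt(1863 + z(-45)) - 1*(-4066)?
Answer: 4066 + 2*sqrt(466) ≈ 4109.2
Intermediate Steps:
z(R) = 1
sqrt(1863 + z(-45)) - 1*(-4066) = sqrt(1863 + 1) - 1*(-4066) = sqrt(1864) + 4066 = 2*sqrt(466) + 4066 = 4066 + 2*sqrt(466)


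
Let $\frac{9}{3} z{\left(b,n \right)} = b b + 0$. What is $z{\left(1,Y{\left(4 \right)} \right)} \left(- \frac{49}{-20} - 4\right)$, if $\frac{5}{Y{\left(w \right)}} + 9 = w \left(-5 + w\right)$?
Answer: $- \frac{31}{60} \approx -0.51667$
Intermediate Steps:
$Y{\left(w \right)} = \frac{5}{-9 + w \left(-5 + w\right)}$
$z{\left(b,n \right)} = \frac{b^{2}}{3}$ ($z{\left(b,n \right)} = \frac{b b + 0}{3} = \frac{b^{2} + 0}{3} = \frac{b^{2}}{3}$)
$z{\left(1,Y{\left(4 \right)} \right)} \left(- \frac{49}{-20} - 4\right) = \frac{1^{2}}{3} \left(- \frac{49}{-20} - 4\right) = \frac{1}{3} \cdot 1 \left(\left(-49\right) \left(- \frac{1}{20}\right) - 4\right) = \frac{\frac{49}{20} - 4}{3} = \frac{1}{3} \left(- \frac{31}{20}\right) = - \frac{31}{60}$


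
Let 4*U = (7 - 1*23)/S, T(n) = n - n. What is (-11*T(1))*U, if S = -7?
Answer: 0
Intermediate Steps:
T(n) = 0
U = 4/7 (U = ((7 - 1*23)/(-7))/4 = ((7 - 23)*(-1/7))/4 = (-16*(-1/7))/4 = (1/4)*(16/7) = 4/7 ≈ 0.57143)
(-11*T(1))*U = -11*0*(4/7) = 0*(4/7) = 0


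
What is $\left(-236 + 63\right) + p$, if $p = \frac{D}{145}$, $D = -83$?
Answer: $- \frac{25168}{145} \approx -173.57$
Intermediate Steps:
$p = - \frac{83}{145} \approx -0.57241$
$\left(-236 + 63\right) + p = \left(-236 + 63\right) - \frac{83}{145} = -173 - \frac{83}{145} = - \frac{25168}{145}$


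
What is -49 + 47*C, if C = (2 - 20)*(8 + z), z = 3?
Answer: -9355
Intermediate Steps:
C = -198 (C = (2 - 20)*(8 + 3) = -18*11 = -198)
-49 + 47*C = -49 + 47*(-198) = -49 - 9306 = -9355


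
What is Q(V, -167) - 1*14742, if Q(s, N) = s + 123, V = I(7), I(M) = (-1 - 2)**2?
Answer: -14610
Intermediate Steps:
I(M) = 9 (I(M) = (-3)**2 = 9)
V = 9
Q(s, N) = 123 + s
Q(V, -167) - 1*14742 = (123 + 9) - 1*14742 = 132 - 14742 = -14610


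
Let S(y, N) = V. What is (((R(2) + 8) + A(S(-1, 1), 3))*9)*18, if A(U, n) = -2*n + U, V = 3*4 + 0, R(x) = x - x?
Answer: 2268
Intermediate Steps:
R(x) = 0
V = 12 (V = 12 + 0 = 12)
S(y, N) = 12
A(U, n) = U - 2*n
(((R(2) + 8) + A(S(-1, 1), 3))*9)*18 = (((0 + 8) + (12 - 2*3))*9)*18 = ((8 + (12 - 6))*9)*18 = ((8 + 6)*9)*18 = (14*9)*18 = 126*18 = 2268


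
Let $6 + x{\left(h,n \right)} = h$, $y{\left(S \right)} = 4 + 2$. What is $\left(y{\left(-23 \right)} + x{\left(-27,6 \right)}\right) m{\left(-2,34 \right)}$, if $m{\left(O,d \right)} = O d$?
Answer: $1836$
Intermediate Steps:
$y{\left(S \right)} = 6$
$x{\left(h,n \right)} = -6 + h$
$\left(y{\left(-23 \right)} + x{\left(-27,6 \right)}\right) m{\left(-2,34 \right)} = \left(6 - 33\right) \left(\left(-2\right) 34\right) = \left(6 - 33\right) \left(-68\right) = \left(-27\right) \left(-68\right) = 1836$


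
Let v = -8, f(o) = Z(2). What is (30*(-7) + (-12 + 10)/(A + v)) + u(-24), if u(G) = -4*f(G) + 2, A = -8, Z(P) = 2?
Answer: -1727/8 ≈ -215.88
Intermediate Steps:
f(o) = 2
u(G) = -6 (u(G) = -4*2 + 2 = -8 + 2 = -6)
(30*(-7) + (-12 + 10)/(A + v)) + u(-24) = (30*(-7) + (-12 + 10)/(-8 - 8)) - 6 = (-210 - 2/(-16)) - 6 = (-210 - 2*(-1/16)) - 6 = (-210 + ⅛) - 6 = -1679/8 - 6 = -1727/8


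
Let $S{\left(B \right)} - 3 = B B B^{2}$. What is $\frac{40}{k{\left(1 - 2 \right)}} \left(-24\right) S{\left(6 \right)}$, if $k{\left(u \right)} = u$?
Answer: $1247040$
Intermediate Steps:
$S{\left(B \right)} = 3 + B^{4}$ ($S{\left(B \right)} = 3 + B B B^{2} = 3 + B^{2} B^{2} = 3 + B^{4}$)
$\frac{40}{k{\left(1 - 2 \right)}} \left(-24\right) S{\left(6 \right)} = \frac{40}{1 - 2} \left(-24\right) \left(3 + 6^{4}\right) = \frac{40}{-1} \left(-24\right) \left(3 + 1296\right) = 40 \left(-1\right) \left(-24\right) 1299 = \left(-40\right) \left(-24\right) 1299 = 960 \cdot 1299 = 1247040$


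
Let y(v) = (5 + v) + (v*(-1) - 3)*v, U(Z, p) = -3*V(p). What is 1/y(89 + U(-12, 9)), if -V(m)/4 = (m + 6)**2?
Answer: -1/7784094 ≈ -1.2847e-7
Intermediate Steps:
V(m) = -4*(6 + m)**2 (V(m) = -4*(m + 6)**2 = -4*(6 + m)**2)
U(Z, p) = 12*(6 + p)**2 (U(Z, p) = -(-12)*(6 + p)**2 = 12*(6 + p)**2)
y(v) = 5 + v + v*(-3 - v) (y(v) = (5 + v) + (-v - 3)*v = (5 + v) + (-3 - v)*v = (5 + v) + v*(-3 - v) = 5 + v + v*(-3 - v))
1/y(89 + U(-12, 9)) = 1/(5 - (89 + 12*(6 + 9)**2)**2 - 2*(89 + 12*(6 + 9)**2)) = 1/(5 - (89 + 12*15**2)**2 - 2*(89 + 12*15**2)) = 1/(5 - (89 + 12*225)**2 - 2*(89 + 12*225)) = 1/(5 - (89 + 2700)**2 - 2*(89 + 2700)) = 1/(5 - 1*2789**2 - 2*2789) = 1/(5 - 1*7778521 - 5578) = 1/(5 - 7778521 - 5578) = 1/(-7784094) = -1/7784094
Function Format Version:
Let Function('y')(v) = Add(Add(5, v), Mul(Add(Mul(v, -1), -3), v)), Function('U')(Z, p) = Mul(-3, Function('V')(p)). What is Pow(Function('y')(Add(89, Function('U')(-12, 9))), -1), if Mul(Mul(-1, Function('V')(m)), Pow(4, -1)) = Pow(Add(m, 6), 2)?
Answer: Rational(-1, 7784094) ≈ -1.2847e-7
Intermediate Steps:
Function('V')(m) = Mul(-4, Pow(Add(6, m), 2)) (Function('V')(m) = Mul(-4, Pow(Add(m, 6), 2)) = Mul(-4, Pow(Add(6, m), 2)))
Function('U')(Z, p) = Mul(12, Pow(Add(6, p), 2)) (Function('U')(Z, p) = Mul(-3, Mul(-4, Pow(Add(6, p), 2))) = Mul(12, Pow(Add(6, p), 2)))
Function('y')(v) = Add(5, v, Mul(v, Add(-3, Mul(-1, v)))) (Function('y')(v) = Add(Add(5, v), Mul(Add(Mul(-1, v), -3), v)) = Add(Add(5, v), Mul(Add(-3, Mul(-1, v)), v)) = Add(Add(5, v), Mul(v, Add(-3, Mul(-1, v)))) = Add(5, v, Mul(v, Add(-3, Mul(-1, v)))))
Pow(Function('y')(Add(89, Function('U')(-12, 9))), -1) = Pow(Add(5, Mul(-1, Pow(Add(89, Mul(12, Pow(Add(6, 9), 2))), 2)), Mul(-2, Add(89, Mul(12, Pow(Add(6, 9), 2))))), -1) = Pow(Add(5, Mul(-1, Pow(Add(89, Mul(12, Pow(15, 2))), 2)), Mul(-2, Add(89, Mul(12, Pow(15, 2))))), -1) = Pow(Add(5, Mul(-1, Pow(Add(89, Mul(12, 225)), 2)), Mul(-2, Add(89, Mul(12, 225)))), -1) = Pow(Add(5, Mul(-1, Pow(Add(89, 2700), 2)), Mul(-2, Add(89, 2700))), -1) = Pow(Add(5, Mul(-1, Pow(2789, 2)), Mul(-2, 2789)), -1) = Pow(Add(5, Mul(-1, 7778521), -5578), -1) = Pow(Add(5, -7778521, -5578), -1) = Pow(-7784094, -1) = Rational(-1, 7784094)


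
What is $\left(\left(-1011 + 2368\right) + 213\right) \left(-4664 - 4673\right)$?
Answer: $-14659090$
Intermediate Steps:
$\left(\left(-1011 + 2368\right) + 213\right) \left(-4664 - 4673\right) = \left(1357 + 213\right) \left(-9337\right) = 1570 \left(-9337\right) = -14659090$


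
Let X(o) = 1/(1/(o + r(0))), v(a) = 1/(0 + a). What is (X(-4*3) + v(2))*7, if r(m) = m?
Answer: -161/2 ≈ -80.500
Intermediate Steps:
v(a) = 1/a
X(o) = o (X(o) = 1/(1/(o + 0)) = 1/(1/o) = o)
(X(-4*3) + v(2))*7 = (-4*3 + 1/2)*7 = (-12 + 1/2)*7 = -23/2*7 = -161/2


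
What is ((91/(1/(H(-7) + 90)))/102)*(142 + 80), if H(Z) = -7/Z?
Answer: 306397/17 ≈ 18023.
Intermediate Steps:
((91/(1/(H(-7) + 90)))/102)*(142 + 80) = ((91/(1/(-7/(-7) + 90)))/102)*(142 + 80) = ((91/(1/(-7*(-1/7) + 90)))*(1/102))*222 = ((91/(1/(1 + 90)))*(1/102))*222 = ((91/(1/91))*(1/102))*222 = ((91*91)*(1/102))*222 = (8281*(1/102))*222 = (8281/102)*222 = 306397/17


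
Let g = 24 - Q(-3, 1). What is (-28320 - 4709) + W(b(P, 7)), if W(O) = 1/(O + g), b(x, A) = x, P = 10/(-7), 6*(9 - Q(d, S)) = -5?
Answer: -17670473/535 ≈ -33029.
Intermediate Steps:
Q(d, S) = 59/6 (Q(d, S) = 9 - 1/6*(-5) = 9 + 5/6 = 59/6)
g = 85/6 (g = 24 - 1*59/6 = 24 - 59/6 = 85/6 ≈ 14.167)
P = -10/7 (P = 10*(-1/7) = -10/7 ≈ -1.4286)
W(O) = 1/(85/6 + O) (W(O) = 1/(O + 85/6) = 1/(85/6 + O))
(-28320 - 4709) + W(b(P, 7)) = (-28320 - 4709) + 6/(85 + 6*(-10/7)) = -33029 + 6/(85 - 60/7) = -33029 + 6/(535/7) = -33029 + 6*(7/535) = -33029 + 42/535 = -17670473/535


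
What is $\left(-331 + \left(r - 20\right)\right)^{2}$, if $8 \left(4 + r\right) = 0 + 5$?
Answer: $\frac{8037225}{64} \approx 1.2558 \cdot 10^{5}$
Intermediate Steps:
$r = - \frac{27}{8}$ ($r = -4 + \frac{0 + 5}{8} = -4 + \frac{1}{8} \cdot 5 = -4 + \frac{5}{8} = - \frac{27}{8} \approx -3.375$)
$\left(-331 + \left(r - 20\right)\right)^{2} = \left(-331 - \frac{187}{8}\right)^{2} = \left(- \frac{2835}{8}\right)^{2} = \frac{8037225}{64}$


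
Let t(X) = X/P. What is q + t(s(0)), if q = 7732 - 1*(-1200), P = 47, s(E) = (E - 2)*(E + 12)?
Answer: 419780/47 ≈ 8931.5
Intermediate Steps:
s(E) = (-2 + E)*(12 + E)
t(X) = X/47
q = 8932 (q = 7732 + 1200 = 8932)
q + t(s(0)) = 8932 + (-24 + 0² + 10*0)/47 = 8932 + (-24 + 0 + 0)/47 = 8932 + (1/47)*(-24) = 8932 - 24/47 = 419780/47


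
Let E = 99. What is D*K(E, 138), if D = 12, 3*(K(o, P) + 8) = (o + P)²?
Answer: 224580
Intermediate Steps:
K(o, P) = -8 + (P + o)²/3 (K(o, P) = -8 + (o + P)²/3 = -8 + (P + o)²/3)
D*K(E, 138) = 12*(-8 + (138 + 99)²/3) = 12*(-8 + (⅓)*237²) = 12*(-8 + (⅓)*56169) = 12*(-8 + 18723) = 12*18715 = 224580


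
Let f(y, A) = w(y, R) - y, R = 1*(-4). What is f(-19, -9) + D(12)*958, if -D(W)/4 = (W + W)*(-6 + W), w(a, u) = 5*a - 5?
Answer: -551889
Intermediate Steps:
R = -4
w(a, u) = -5 + 5*a
D(W) = -8*W*(-6 + W) (D(W) = -4*(W + W)*(-6 + W) = -4*2*W*(-6 + W) = -8*W*(-6 + W))
f(y, A) = -5 + 4*y (f(y, A) = (-5 + 5*y) - y = -5 + 4*y)
f(-19, -9) + D(12)*958 = (-5 + 4*(-19)) + (8*12*(6 - 1*12))*958 = (-5 - 76) + (8*12*(6 - 12))*958 = -81 + (8*12*(-6))*958 = -81 - 576*958 = -81 - 551808 = -551889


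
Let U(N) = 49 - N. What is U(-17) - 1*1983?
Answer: -1917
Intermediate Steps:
U(-17) - 1*1983 = (49 - 1*(-17)) - 1*1983 = (49 + 17) - 1983 = 66 - 1983 = -1917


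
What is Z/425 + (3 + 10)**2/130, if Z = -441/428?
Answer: 236029/181900 ≈ 1.2976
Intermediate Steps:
Z = -441/428 (Z = -441*1/428 = -441/428 ≈ -1.0304)
Z/425 + (3 + 10)**2/130 = -441/428/425 + (3 + 10)**2/130 = -441/428*1/425 + 13**2*(1/130) = -441/181900 + 169*(1/130) = -441/181900 + 13/10 = 236029/181900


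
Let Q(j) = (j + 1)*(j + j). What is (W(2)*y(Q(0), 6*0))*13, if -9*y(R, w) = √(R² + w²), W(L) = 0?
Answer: 0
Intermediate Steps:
Q(j) = 2*j*(1 + j) (Q(j) = (1 + j)*(2*j) = 2*j*(1 + j))
y(R, w) = -√(R² + w²)/9
(W(2)*y(Q(0), 6*0))*13 = (0*(-√((2*0*(1 + 0))² + (6*0)²)/9))*13 = (0*(-√((2*0*1)² + 0²)/9))*13 = (0*(-√(0² + 0)/9))*13 = (0*(-√(0 + 0)/9))*13 = (0*(-√0/9))*13 = (0*(-⅑*0))*13 = (0*0)*13 = 0*13 = 0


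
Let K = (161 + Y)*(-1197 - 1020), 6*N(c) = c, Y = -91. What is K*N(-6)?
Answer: 155190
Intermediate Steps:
N(c) = c/6
K = -155190 (K = (161 - 91)*(-1197 - 1020) = 70*(-2217) = -155190)
K*N(-6) = -25865*(-6) = -155190*(-1) = 155190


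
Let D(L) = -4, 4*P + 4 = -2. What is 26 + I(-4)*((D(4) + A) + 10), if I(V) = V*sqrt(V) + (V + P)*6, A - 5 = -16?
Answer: 191 + 40*I ≈ 191.0 + 40.0*I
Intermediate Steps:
P = -3/2 (P = -1 + (1/4)*(-2) = -1 - 1/2 = -3/2 ≈ -1.5000)
A = -11 (A = 5 - 16 = -11)
I(V) = -9 + V**(3/2) + 6*V (I(V) = V*sqrt(V) + (V - 3/2)*6 = V**(3/2) + (-3/2 + V)*6 = V**(3/2) + (-9 + 6*V) = -9 + V**(3/2) + 6*V)
26 + I(-4)*((D(4) + A) + 10) = 26 + (-9 + (-4)**(3/2) + 6*(-4))*((-4 - 11) + 10) = 26 + (-9 - 8*I - 24)*(-15 + 10) = 26 + (-33 - 8*I)*(-5) = 26 + (165 + 40*I) = 191 + 40*I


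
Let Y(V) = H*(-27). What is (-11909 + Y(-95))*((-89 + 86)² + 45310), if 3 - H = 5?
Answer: -537256745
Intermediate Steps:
H = -2 (H = 3 - 1*5 = 3 - 5 = -2)
Y(V) = 54 (Y(V) = -2*(-27) = 54)
(-11909 + Y(-95))*((-89 + 86)² + 45310) = (-11909 + 54)*((-89 + 86)² + 45310) = -11855*((-3)² + 45310) = -11855*(9 + 45310) = -11855*45319 = -537256745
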